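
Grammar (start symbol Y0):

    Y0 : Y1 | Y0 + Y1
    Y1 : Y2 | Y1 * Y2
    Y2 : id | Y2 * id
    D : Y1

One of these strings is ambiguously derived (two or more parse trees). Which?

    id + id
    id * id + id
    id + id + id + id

id + id: 1 tree
id * id + id: 2 trees
id + id + id + id: 1 tree

id * id + id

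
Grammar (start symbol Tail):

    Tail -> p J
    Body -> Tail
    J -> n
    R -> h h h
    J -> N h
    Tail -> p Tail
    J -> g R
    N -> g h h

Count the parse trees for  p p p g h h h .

2

Parse trees for p p p g h h h:
  [Tail p [Tail p [Tail p [J [N g h h] h]]]]
  [Tail p [Tail p [Tail p [J g [R h h h]]]]]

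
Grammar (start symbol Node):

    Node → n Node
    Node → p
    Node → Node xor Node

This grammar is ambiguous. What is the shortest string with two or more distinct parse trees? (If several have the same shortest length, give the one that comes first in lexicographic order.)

length 1: no string has ≥2 trees
length 2: no string has ≥2 trees
length 3: no string has ≥2 trees
length 4: n p xor p has 2 parse trees

Two derivations of n p xor p:
  Node ⇒ n Node ⇒ n Node xor Node ⇒ n p xor Node ⇒ n p xor p
  Node ⇒ Node xor Node ⇒ n Node xor Node ⇒ n p xor Node ⇒ n p xor p

n p xor p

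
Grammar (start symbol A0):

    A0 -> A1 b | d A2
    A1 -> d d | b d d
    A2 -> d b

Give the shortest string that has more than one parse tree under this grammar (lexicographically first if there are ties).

length 3: d d b has 2 parse trees

Two derivations of d d b:
  A0 ⇒ A1 b ⇒ d d b
  A0 ⇒ d A2 ⇒ d d b

d d b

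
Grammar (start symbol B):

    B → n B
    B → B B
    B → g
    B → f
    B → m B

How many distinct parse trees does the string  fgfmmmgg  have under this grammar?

29

Parse trees for fgfmmmgg (showing first 6 of 29):
  [B [B f] [B [B g] [B [B f] [B [B m [B m [B m [B g]]]] [B g]]]]]
  [B [B f] [B [B g] [B [B f] [B m [B [B m [B m [B g]]] [B g]]]]]]
  [B [B f] [B [B g] [B [B f] [B m [B m [B [B m [B g]] [B g]]]]]]]
  [B [B f] [B [B g] [B [B f] [B m [B m [B m [B [B g] [B g]]]]]]]]
  [B [B f] [B [B g] [B [B [B f] [B m [B m [B m [B g]]]]] [B g]]]]
  [B [B f] [B [B [B g] [B f]] [B [B m [B m [B m [B g]]]] [B g]]]]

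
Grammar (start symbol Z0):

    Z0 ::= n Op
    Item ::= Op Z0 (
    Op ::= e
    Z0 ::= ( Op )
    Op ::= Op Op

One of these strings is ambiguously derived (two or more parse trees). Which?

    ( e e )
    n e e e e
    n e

( e e ): 1 tree
n e e e e: 5 trees
n e: 1 tree

n e e e e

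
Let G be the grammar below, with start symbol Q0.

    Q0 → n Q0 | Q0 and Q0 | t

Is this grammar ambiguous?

Ambiguous

Witness: n t and t

Derivation 1: Q0 ⇒ n Q0 ⇒ n Q0 and Q0 ⇒ n t and Q0 ⇒ n t and t
Derivation 2: Q0 ⇒ Q0 and Q0 ⇒ n Q0 and Q0 ⇒ n t and Q0 ⇒ n t and t

Two distinct leftmost derivations for the same string.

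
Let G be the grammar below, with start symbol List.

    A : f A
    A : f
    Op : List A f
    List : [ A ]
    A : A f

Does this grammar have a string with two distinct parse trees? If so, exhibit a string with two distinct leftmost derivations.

Witness: [ f f ]

Derivation 1: List ⇒ [ A ] ⇒ [ f A ] ⇒ [ f f ]
Derivation 2: List ⇒ [ A ] ⇒ [ A f ] ⇒ [ f f ]

Two distinct leftmost derivations for the same string.

Ambiguous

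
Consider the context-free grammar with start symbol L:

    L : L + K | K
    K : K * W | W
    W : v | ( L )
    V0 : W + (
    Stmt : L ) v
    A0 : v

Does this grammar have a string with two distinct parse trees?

(V0, Stmt, A0 are unreachable from L, so their rules don't affect L(L).) L → L + K | K  ;  K → K * W | W  — a left-associative chain with W at the bottom. Each string factors uniquely by precedence.

Unambiguous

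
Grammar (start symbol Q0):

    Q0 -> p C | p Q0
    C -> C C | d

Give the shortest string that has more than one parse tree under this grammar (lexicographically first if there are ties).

length 2: no string has ≥2 trees
length 3: no string has ≥2 trees
length 4: p d d d has 2 parse trees

Two derivations of p d d d:
  Q0 ⇒ p C ⇒ p C C ⇒ p C C C ⇒ p d C C ⇒ p d d C ⇒ p d d d
  Q0 ⇒ p C ⇒ p C C ⇒ p d C ⇒ p d C C ⇒ p d d C ⇒ p d d d

p d d d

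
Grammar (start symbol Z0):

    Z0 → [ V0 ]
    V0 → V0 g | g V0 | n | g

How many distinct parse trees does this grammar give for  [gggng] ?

Parse trees for [gggng]:
  [Z0 [ [V0 [V0 g [V0 g [V0 g [V0 n]]]] g] ]]
  [Z0 [ [V0 g [V0 [V0 g [V0 g [V0 n]]] g]] ]]
  [Z0 [ [V0 g [V0 g [V0 [V0 g [V0 n]] g]]] ]]
  [Z0 [ [V0 g [V0 g [V0 g [V0 [V0 n] g]]]] ]]

4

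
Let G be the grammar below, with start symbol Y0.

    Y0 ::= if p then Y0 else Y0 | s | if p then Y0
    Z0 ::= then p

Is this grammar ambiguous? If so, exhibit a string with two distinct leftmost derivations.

Witness: if p then if p then s else s

Derivation 1: Y0 ⇒ if p then Y0 else Y0 ⇒ if p then if p then Y0 else Y0 ⇒ if p then if p then s else Y0 ⇒ if p then if p then s else s
Derivation 2: Y0 ⇒ if p then Y0 ⇒ if p then if p then Y0 else Y0 ⇒ if p then if p then s else Y0 ⇒ if p then if p then s else s

Two distinct leftmost derivations for the same string.

Ambiguous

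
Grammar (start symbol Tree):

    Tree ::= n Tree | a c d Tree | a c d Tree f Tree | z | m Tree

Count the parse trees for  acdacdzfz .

Parse trees for acdacdzfz:
  [Tree a c d [Tree a c d [Tree z] f [Tree z]]]
  [Tree a c d [Tree a c d [Tree z]] f [Tree z]]

2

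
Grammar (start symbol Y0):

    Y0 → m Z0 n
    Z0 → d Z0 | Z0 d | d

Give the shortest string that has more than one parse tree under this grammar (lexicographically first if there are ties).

length 3: no string has ≥2 trees
length 4: m d d n has 2 parse trees

Two derivations of m d d n:
  Y0 ⇒ m Z0 n ⇒ m d Z0 n ⇒ m d d n
  Y0 ⇒ m Z0 n ⇒ m Z0 d n ⇒ m d d n

m d d n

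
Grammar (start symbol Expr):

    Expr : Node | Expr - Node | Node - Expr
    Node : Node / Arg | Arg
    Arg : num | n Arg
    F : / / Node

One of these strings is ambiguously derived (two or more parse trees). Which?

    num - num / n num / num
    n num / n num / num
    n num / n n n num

num - num / n num / num

num - num / n num / num: 2 trees
n num / n num / num: 1 tree
n num / n n n num: 1 tree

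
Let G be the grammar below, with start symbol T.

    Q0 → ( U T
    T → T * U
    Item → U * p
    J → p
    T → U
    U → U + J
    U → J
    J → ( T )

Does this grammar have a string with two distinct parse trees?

Unambiguous

Only T, U, J are reachable from T; ignoring the rest: The grammar is stratified — T handles '*' (left-recursive), U handles '+', J atoms. Each operator has a fixed associativity and precedence level, so every string has one parse.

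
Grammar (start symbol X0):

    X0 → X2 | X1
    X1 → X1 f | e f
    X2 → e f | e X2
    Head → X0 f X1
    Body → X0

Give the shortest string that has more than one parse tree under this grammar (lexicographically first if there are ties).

length 2: e f has 2 parse trees

Two derivations of e f:
  X0 ⇒ X2 ⇒ e f
  X0 ⇒ X1 ⇒ e f

e f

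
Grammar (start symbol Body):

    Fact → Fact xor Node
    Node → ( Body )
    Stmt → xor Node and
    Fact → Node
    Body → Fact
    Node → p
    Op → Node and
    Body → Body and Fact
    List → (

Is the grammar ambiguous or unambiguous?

Unambiguous

(List, Stmt, Op are unreachable from Body, so their rules don't affect L(Body).) Body → Body and Fact | Fact  ;  Fact → Fact xor Node | Node  — a left-associative chain with Node at the bottom. Each string factors uniquely by precedence.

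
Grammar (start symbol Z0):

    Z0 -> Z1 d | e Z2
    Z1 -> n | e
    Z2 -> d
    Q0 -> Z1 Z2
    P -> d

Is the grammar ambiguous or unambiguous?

Ambiguous

Witness: e d

Derivation 1: Z0 ⇒ Z1 d ⇒ e d
Derivation 2: Z0 ⇒ e Z2 ⇒ e d

Two distinct leftmost derivations for the same string.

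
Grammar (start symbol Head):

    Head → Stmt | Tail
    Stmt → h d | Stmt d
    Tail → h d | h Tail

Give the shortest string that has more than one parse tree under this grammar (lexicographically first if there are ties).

h d

length 2: h d has 2 parse trees

Two derivations of h d:
  Head ⇒ Stmt ⇒ h d
  Head ⇒ Tail ⇒ h d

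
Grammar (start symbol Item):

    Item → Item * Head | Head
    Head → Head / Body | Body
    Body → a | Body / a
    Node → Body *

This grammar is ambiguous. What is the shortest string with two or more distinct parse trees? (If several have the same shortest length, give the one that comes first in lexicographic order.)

a / a

length 1: no string has ≥2 trees
length 3: a / a has 2 parse trees

Two derivations of a / a:
  Item ⇒ Head ⇒ Head / Body ⇒ Body / Body ⇒ a / Body ⇒ a / a
  Item ⇒ Head ⇒ Body ⇒ Body / a ⇒ a / a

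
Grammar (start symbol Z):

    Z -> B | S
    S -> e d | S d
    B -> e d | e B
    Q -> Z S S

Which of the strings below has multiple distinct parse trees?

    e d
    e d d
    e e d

e d: 2 trees
e d d: 1 tree
e e d: 1 tree

e d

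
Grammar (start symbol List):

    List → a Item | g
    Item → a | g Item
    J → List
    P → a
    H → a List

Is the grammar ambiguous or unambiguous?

(J, P, H are unreachable from List, so their rules don't affect L(List).) Restricted to the reachable nonterminals, every rule has the form A → t or A → t B, and no two rules for the same A share a first terminal. The grammar encodes a DFA — one run per string.

Unambiguous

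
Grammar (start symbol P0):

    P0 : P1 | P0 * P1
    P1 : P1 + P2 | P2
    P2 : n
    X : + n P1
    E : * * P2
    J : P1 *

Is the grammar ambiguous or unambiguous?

Only P0, P1, P2 are reachable from P0; ignoring the rest: P0 → P0 * P1 | P1  ;  P1 → P1 + P2 | P2  — a left-associative chain with P2 at the bottom. Each string factors uniquely by precedence.

Unambiguous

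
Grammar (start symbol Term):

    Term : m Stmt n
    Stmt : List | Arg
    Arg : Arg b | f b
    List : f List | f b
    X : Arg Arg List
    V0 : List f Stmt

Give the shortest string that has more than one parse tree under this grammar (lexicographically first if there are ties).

length 4: m f b n has 2 parse trees

Two derivations of m f b n:
  Term ⇒ m Stmt n ⇒ m List n ⇒ m f b n
  Term ⇒ m Stmt n ⇒ m Arg n ⇒ m f b n

m f b n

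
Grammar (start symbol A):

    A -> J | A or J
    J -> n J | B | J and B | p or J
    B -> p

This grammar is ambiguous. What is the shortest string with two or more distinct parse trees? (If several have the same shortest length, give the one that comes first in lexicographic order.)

p or p

length 1: no string has ≥2 trees
length 2: no string has ≥2 trees
length 3: p or p has 2 parse trees

Two derivations of p or p:
  A ⇒ J ⇒ p or J ⇒ p or B ⇒ p or p
  A ⇒ A or J ⇒ J or J ⇒ B or J ⇒ p or J ⇒ p or B ⇒ p or p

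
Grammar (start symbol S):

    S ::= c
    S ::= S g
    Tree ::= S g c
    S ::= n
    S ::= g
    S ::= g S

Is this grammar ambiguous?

Ambiguous

Witness: g g

Derivation 1: S ⇒ S g ⇒ g g
Derivation 2: S ⇒ g S ⇒ g g

Two distinct leftmost derivations for the same string.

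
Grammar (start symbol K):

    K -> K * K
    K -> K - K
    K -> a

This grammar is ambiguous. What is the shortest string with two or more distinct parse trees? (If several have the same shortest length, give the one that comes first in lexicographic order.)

a * a * a

length 1: no string has ≥2 trees
length 3: no string has ≥2 trees
length 5: a * a * a has 2 parse trees

Two derivations of a * a * a:
  K ⇒ K * K ⇒ K * K * K ⇒ a * K * K ⇒ a * a * K ⇒ a * a * a
  K ⇒ K * K ⇒ a * K ⇒ a * K * K ⇒ a * a * K ⇒ a * a * a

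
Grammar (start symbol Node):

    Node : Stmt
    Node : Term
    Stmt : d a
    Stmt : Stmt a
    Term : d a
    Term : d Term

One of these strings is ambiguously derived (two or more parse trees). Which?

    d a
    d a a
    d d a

d a

d a: 2 trees
d a a: 1 tree
d d a: 1 tree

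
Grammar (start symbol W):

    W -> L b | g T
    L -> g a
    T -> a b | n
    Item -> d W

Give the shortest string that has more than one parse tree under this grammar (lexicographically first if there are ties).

g a b

length 2: no string has ≥2 trees
length 3: g a b has 2 parse trees

Two derivations of g a b:
  W ⇒ L b ⇒ g a b
  W ⇒ g T ⇒ g a b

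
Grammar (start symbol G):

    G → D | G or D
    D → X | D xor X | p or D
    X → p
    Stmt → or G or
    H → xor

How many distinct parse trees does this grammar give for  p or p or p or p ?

8

Parse trees for p or p or p or p:
  [G [D p or [D p or [D p or [D [X p]]]]]]
  [G [G [D [X p]]] or [D p or [D p or [D [X p]]]]]
  [G [G [D p or [D [X p]]]] or [D p or [D [X p]]]]
  [G [G [G [D [X p]]] or [D [X p]]] or [D p or [D [X p]]]]
  [G [G [D p or [D p or [D [X p]]]]] or [D [X p]]]
  [G [G [G [D [X p]]] or [D p or [D [X p]]]] or [D [X p]]]
  [G [G [G [D p or [D [X p]]]] or [D [X p]]] or [D [X p]]]
  [G [G [G [G [D [X p]]] or [D [X p]]] or [D [X p]]] or [D [X p]]]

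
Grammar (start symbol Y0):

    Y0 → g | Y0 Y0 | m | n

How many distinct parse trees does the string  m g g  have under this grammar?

2

Parse trees for m g g:
  [Y0 [Y0 m] [Y0 [Y0 g] [Y0 g]]]
  [Y0 [Y0 [Y0 m] [Y0 g]] [Y0 g]]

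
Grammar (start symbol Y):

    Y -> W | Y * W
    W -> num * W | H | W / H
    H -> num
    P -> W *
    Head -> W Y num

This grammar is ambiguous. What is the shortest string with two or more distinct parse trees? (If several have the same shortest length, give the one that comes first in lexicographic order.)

num * num

length 1: no string has ≥2 trees
length 3: num * num has 2 parse trees

Two derivations of num * num:
  Y ⇒ W ⇒ num * W ⇒ num * H ⇒ num * num
  Y ⇒ Y * W ⇒ W * W ⇒ H * W ⇒ num * W ⇒ num * H ⇒ num * num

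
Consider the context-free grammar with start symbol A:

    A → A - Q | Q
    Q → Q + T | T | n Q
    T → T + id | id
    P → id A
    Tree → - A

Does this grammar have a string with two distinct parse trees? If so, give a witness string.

Ambiguous

Witness: id + id

Derivation 1: A ⇒ Q ⇒ Q + T ⇒ T + T ⇒ id + T ⇒ id + id
Derivation 2: A ⇒ Q ⇒ T ⇒ T + id ⇒ id + id

Two distinct leftmost derivations for the same string.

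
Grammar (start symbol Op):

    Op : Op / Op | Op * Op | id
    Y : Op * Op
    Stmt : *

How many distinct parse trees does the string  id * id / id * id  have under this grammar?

5

Parse trees for id * id / id * id:
  [Op [Op [Op id] * [Op id]] / [Op [Op id] * [Op id]]]
  [Op [Op id] * [Op [Op id] / [Op [Op id] * [Op id]]]]
  [Op [Op id] * [Op [Op [Op id] / [Op id]] * [Op id]]]
  [Op [Op [Op [Op id] * [Op id]] / [Op id]] * [Op id]]
  [Op [Op [Op id] * [Op [Op id] / [Op id]]] * [Op id]]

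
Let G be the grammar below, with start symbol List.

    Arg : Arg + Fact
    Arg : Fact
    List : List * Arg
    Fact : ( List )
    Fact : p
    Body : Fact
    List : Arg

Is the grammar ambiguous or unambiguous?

Only List, Arg, Fact are reachable from List; ignoring the rest: This is a standard precedence ladder (List over Arg over Fact), with each level left-recursive on its own operator ('*' at List, '+' at Arg). That structure is LR(1), hence unambiguous.

Unambiguous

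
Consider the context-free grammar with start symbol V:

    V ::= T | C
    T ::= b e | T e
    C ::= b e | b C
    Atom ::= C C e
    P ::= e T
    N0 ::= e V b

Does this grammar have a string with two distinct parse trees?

Witness: b e

Derivation 1: V ⇒ T ⇒ b e
Derivation 2: V ⇒ C ⇒ b e

Two distinct leftmost derivations for the same string.

Ambiguous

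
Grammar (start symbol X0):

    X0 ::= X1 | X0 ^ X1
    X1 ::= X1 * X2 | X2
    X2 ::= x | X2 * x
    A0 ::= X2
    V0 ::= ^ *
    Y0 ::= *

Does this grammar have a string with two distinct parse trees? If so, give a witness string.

Ambiguous

Witness: x * x

Derivation 1: X0 ⇒ X1 ⇒ X1 * X2 ⇒ X2 * X2 ⇒ x * X2 ⇒ x * x
Derivation 2: X0 ⇒ X1 ⇒ X2 ⇒ X2 * x ⇒ x * x

Two distinct leftmost derivations for the same string.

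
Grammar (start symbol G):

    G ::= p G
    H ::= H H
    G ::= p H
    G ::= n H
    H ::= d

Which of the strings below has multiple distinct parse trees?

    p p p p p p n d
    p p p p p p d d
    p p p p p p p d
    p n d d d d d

p n d d d d d

p p p p p p n d: 1 tree
p p p p p p d d: 1 tree
p p p p p p p d: 1 tree
p n d d d d d: 14 trees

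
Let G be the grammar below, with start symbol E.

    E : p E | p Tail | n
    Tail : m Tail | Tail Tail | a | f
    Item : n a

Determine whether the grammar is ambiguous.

Witness: p a a a

Derivation 1: E ⇒ p Tail ⇒ p Tail Tail ⇒ p Tail Tail Tail ⇒ p a Tail Tail ⇒ p a a Tail ⇒ p a a a
Derivation 2: E ⇒ p Tail ⇒ p Tail Tail ⇒ p a Tail ⇒ p a Tail Tail ⇒ p a a Tail ⇒ p a a a

Two distinct leftmost derivations for the same string.

Ambiguous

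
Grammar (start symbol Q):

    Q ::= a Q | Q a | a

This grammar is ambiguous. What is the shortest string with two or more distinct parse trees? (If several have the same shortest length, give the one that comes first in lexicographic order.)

a a

length 1: no string has ≥2 trees
length 2: a a has 2 parse trees

Two derivations of a a:
  Q ⇒ a Q ⇒ a a
  Q ⇒ Q a ⇒ a a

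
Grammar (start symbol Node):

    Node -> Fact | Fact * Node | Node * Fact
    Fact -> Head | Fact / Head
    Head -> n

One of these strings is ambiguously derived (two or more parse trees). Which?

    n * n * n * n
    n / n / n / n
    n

n * n * n * n: 8 trees
n / n / n / n: 1 tree
n: 1 tree

n * n * n * n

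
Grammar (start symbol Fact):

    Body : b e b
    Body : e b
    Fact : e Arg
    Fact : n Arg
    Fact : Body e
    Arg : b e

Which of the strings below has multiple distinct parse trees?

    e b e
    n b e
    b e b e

e b e

e b e: 2 trees
n b e: 1 tree
b e b e: 1 tree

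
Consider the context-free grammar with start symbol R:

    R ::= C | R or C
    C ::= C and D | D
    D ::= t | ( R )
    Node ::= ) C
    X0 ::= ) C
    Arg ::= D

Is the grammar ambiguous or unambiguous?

Unambiguous

Only R, C, D are reachable from R; ignoring the rest: This is a standard precedence ladder (R over C over D), with each level left-recursive on its own operator ('or' at R, 'and' at C). That structure is LR(1), hence unambiguous.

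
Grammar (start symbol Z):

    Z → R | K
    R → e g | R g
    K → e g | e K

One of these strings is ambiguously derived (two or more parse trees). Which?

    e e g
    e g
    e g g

e e g: 1 tree
e g: 2 trees
e g g: 1 tree

e g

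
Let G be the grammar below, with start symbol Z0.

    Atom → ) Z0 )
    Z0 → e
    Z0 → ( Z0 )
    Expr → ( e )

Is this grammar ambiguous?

(Expr, Atom are unreachable from Z0, so their rules don't affect L(Z0).) L(Z0) is { openⁿ atom closeⁿ : n ≥ 0 }. The bracket depth fixes n, and the derivation is forced at every step.

Unambiguous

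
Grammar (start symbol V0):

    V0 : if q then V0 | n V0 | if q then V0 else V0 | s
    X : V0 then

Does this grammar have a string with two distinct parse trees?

Witness: if q then if q then s else s

Derivation 1: V0 ⇒ if q then V0 ⇒ if q then if q then V0 else V0 ⇒ if q then if q then s else V0 ⇒ if q then if q then s else s
Derivation 2: V0 ⇒ if q then V0 else V0 ⇒ if q then if q then V0 else V0 ⇒ if q then if q then s else V0 ⇒ if q then if q then s else s

Two distinct leftmost derivations for the same string.

Ambiguous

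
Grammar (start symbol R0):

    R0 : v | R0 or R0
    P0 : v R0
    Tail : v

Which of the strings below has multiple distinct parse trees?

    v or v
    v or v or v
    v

v or v or v

v or v: 1 tree
v or v or v: 2 trees
v: 1 tree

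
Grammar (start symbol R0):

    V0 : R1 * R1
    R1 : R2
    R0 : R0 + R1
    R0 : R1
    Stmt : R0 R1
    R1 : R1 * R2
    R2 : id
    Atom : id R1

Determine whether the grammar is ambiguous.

Unambiguous

(Atom, V0, Stmt are unreachable from R0, so their rules don't affect L(R0).) The grammar is stratified — R0 handles '+' (left-recursive), R1 handles '*', R2 atoms. Each operator has a fixed associativity and precedence level, so every string has one parse.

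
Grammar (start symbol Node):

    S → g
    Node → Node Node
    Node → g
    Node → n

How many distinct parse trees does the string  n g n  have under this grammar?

2

Parse trees for n g n:
  [Node [Node n] [Node [Node g] [Node n]]]
  [Node [Node [Node n] [Node g]] [Node n]]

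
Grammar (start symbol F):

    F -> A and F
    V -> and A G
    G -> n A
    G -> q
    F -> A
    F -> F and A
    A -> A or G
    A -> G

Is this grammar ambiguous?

Ambiguous

Witness: q and q

Derivation 1: F ⇒ A and F ⇒ G and F ⇒ q and F ⇒ q and A ⇒ q and G ⇒ q and q
Derivation 2: F ⇒ F and A ⇒ A and A ⇒ G and A ⇒ q and A ⇒ q and G ⇒ q and q

Two distinct leftmost derivations for the same string.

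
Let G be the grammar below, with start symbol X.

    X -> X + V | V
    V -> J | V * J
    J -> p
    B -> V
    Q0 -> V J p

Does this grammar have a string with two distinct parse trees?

Unambiguous

Only X, V, J are reachable from X; ignoring the rest: The grammar is stratified — X handles '+' (left-recursive), V handles '*', J atoms. Each operator has a fixed associativity and precedence level, so every string has one parse.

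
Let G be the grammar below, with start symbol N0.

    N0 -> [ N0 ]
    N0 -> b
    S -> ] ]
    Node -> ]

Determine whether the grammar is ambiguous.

Only N0 is reachable from N0; ignoring the rest: L(N0) is { openⁿ atom closeⁿ : n ≥ 0 }. The bracket depth fixes n, and the derivation is forced at every step.

Unambiguous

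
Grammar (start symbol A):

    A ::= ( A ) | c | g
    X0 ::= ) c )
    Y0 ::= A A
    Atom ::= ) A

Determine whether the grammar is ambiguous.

Unambiguous

(X0, Y0, Atom are unreachable from A, so their rules don't affect L(A).) L(A) is { openⁿ atom closeⁿ : n ≥ 0 }. The bracket depth fixes n, and the derivation is forced at every step.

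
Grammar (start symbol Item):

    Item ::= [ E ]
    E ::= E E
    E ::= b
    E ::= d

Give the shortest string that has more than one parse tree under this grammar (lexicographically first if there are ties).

length 3: no string has ≥2 trees
length 4: no string has ≥2 trees
length 5: [ b b b ] has 2 parse trees

Two derivations of [ b b b ]:
  Item ⇒ [ E ] ⇒ [ E E ] ⇒ [ E E E ] ⇒ [ b E E ] ⇒ [ b b E ] ⇒ [ b b b ]
  Item ⇒ [ E ] ⇒ [ E E ] ⇒ [ b E ] ⇒ [ b E E ] ⇒ [ b b E ] ⇒ [ b b b ]

[ b b b ]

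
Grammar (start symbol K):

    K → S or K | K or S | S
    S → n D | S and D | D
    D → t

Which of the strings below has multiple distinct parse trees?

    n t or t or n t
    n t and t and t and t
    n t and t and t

n t or t or n t

n t or t or n t: 4 trees
n t and t and t and t: 1 tree
n t and t and t: 1 tree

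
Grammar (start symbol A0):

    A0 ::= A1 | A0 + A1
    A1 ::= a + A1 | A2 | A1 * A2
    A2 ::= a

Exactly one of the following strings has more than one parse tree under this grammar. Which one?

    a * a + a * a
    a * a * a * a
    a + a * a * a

a + a * a * a

a * a + a * a: 1 tree
a * a * a * a: 1 tree
a + a * a * a: 4 trees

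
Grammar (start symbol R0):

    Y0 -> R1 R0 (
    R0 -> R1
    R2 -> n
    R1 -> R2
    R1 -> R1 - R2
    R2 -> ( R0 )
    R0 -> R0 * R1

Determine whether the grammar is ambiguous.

Unambiguous

(Y0 is unreachable from R0, so its rules don't affect L(R0).) The grammar is stratified — R0 handles '*' (left-recursive), R1 handles '-', R2 atoms. Each operator has a fixed associativity and precedence level, so every string has one parse.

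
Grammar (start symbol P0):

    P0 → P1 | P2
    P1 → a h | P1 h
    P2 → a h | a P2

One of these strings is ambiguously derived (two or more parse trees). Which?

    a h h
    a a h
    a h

a h

a h h: 1 tree
a a h: 1 tree
a h: 2 trees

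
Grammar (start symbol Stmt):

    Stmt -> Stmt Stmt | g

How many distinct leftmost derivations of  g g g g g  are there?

Parse trees for g g g g g (showing first 6 of 14):
  [Stmt [Stmt g] [Stmt [Stmt g] [Stmt [Stmt g] [Stmt [Stmt g] [Stmt g]]]]]
  [Stmt [Stmt g] [Stmt [Stmt g] [Stmt [Stmt [Stmt g] [Stmt g]] [Stmt g]]]]
  [Stmt [Stmt g] [Stmt [Stmt [Stmt g] [Stmt g]] [Stmt [Stmt g] [Stmt g]]]]
  [Stmt [Stmt g] [Stmt [Stmt [Stmt g] [Stmt [Stmt g] [Stmt g]]] [Stmt g]]]
  [Stmt [Stmt g] [Stmt [Stmt [Stmt [Stmt g] [Stmt g]] [Stmt g]] [Stmt g]]]
  [Stmt [Stmt [Stmt g] [Stmt g]] [Stmt [Stmt g] [Stmt [Stmt g] [Stmt g]]]]

14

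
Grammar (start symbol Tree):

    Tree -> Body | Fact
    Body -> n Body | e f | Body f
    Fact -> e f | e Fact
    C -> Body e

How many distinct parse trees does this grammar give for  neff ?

Parse trees for neff:
  [Tree [Body n [Body [Body e f] f]]]
  [Tree [Body [Body n [Body e f]] f]]

2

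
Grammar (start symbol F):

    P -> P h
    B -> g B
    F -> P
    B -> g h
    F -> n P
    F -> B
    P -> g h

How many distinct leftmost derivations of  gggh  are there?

Parse trees for gggh:
  [F [B g [B g [B g h]]]]

1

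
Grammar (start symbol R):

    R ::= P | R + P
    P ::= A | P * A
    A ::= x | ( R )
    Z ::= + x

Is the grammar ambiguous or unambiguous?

Unambiguous

(Z is unreachable from R, so its rules don't affect L(R).) This is a standard precedence ladder (R over P over A), with each level left-recursive on its own operator ('+' at R, '*' at P). That structure is LR(1), hence unambiguous.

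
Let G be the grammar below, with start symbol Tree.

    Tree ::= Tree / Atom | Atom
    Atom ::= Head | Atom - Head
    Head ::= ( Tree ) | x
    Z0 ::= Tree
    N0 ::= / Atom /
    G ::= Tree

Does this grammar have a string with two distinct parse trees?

Unambiguous

(Z0, N0, G are unreachable from Tree, so their rules don't affect L(Tree).) The grammar is stratified — Tree handles '/' (left-recursive), Atom handles '-', Head atoms. Each operator has a fixed associativity and precedence level, so every string has one parse.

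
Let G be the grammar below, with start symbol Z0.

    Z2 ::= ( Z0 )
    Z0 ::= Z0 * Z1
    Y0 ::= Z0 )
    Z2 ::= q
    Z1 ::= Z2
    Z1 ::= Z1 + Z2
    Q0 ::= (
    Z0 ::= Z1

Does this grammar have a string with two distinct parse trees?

Only Z0, Z1, Z2 are reachable from Z0; ignoring the rest: The grammar is stratified — Z0 handles '*' (left-recursive), Z1 handles '+', Z2 atoms. Each operator has a fixed associativity and precedence level, so every string has one parse.

Unambiguous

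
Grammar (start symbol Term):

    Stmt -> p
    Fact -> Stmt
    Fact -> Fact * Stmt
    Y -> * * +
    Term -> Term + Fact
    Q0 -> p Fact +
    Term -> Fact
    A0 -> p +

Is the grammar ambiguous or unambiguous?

Unambiguous

Only Term, Fact, Stmt are reachable from Term; ignoring the rest: The grammar is stratified — Term handles '+' (left-recursive), Fact handles '*', Stmt atoms. Each operator has a fixed associativity and precedence level, so every string has one parse.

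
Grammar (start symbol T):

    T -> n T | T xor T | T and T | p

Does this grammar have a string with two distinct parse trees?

Ambiguous

Witness: n p and p

Derivation 1: T ⇒ n T ⇒ n T and T ⇒ n p and T ⇒ n p and p
Derivation 2: T ⇒ T and T ⇒ n T and T ⇒ n p and T ⇒ n p and p

Two distinct leftmost derivations for the same string.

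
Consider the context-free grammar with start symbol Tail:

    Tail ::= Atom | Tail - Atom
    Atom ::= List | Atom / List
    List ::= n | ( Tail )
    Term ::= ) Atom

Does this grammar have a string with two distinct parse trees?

Unambiguous

(Term is unreachable from Tail, so its rules don't affect L(Tail).) Tail → Tail - Atom | Atom  ;  Atom → Atom / List | List  — a left-associative chain with List at the bottom. Each string factors uniquely by precedence.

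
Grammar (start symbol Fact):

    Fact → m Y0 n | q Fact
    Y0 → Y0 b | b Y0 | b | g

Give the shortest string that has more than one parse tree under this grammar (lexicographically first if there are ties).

m b b n

length 3: no string has ≥2 trees
length 4: m b b n has 2 parse trees

Two derivations of m b b n:
  Fact ⇒ m Y0 n ⇒ m Y0 b n ⇒ m b b n
  Fact ⇒ m Y0 n ⇒ m b Y0 n ⇒ m b b n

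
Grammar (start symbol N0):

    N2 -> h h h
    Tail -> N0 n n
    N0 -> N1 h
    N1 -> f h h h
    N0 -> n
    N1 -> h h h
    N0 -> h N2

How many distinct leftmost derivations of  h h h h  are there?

2

Parse trees for h h h h:
  [N0 [N1 h h h] h]
  [N0 h [N2 h h h]]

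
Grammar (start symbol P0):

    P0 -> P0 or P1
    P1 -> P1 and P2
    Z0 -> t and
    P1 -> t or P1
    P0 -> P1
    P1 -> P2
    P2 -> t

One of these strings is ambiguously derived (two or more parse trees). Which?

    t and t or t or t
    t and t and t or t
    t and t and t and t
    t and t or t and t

t and t or t or t: 2 trees
t and t and t or t: 1 tree
t and t and t and t: 1 tree
t and t or t and t: 1 tree

t and t or t or t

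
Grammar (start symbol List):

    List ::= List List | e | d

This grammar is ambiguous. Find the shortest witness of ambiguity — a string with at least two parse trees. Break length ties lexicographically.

length 1: no string has ≥2 trees
length 2: no string has ≥2 trees
length 3: d d d has 2 parse trees

Two derivations of d d d:
  List ⇒ List List ⇒ List List List ⇒ d List List ⇒ d d List ⇒ d d d
  List ⇒ List List ⇒ d List ⇒ d List List ⇒ d d List ⇒ d d d

d d d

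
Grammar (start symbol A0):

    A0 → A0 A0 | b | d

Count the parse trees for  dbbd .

Parse trees for dbbd:
  [A0 [A0 d] [A0 [A0 b] [A0 [A0 b] [A0 d]]]]
  [A0 [A0 d] [A0 [A0 [A0 b] [A0 b]] [A0 d]]]
  [A0 [A0 [A0 d] [A0 b]] [A0 [A0 b] [A0 d]]]
  [A0 [A0 [A0 d] [A0 [A0 b] [A0 b]]] [A0 d]]
  [A0 [A0 [A0 [A0 d] [A0 b]] [A0 b]] [A0 d]]

5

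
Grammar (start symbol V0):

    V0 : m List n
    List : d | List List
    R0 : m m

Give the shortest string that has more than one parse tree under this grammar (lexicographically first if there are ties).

length 3: no string has ≥2 trees
length 4: no string has ≥2 trees
length 5: m d d d n has 2 parse trees

Two derivations of m d d d n:
  V0 ⇒ m List n ⇒ m List List n ⇒ m d List n ⇒ m d List List n ⇒ m d d List n ⇒ m d d d n
  V0 ⇒ m List n ⇒ m List List n ⇒ m List List List n ⇒ m d List List n ⇒ m d d List n ⇒ m d d d n

m d d d n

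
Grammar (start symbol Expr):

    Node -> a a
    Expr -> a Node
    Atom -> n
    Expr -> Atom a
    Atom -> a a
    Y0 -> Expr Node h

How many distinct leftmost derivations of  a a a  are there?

2

Parse trees for a a a:
  [Expr a [Node a a]]
  [Expr [Atom a a] a]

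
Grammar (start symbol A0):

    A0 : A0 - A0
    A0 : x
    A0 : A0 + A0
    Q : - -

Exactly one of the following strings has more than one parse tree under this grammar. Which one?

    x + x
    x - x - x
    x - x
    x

x + x: 1 tree
x - x - x: 2 trees
x - x: 1 tree
x: 1 tree

x - x - x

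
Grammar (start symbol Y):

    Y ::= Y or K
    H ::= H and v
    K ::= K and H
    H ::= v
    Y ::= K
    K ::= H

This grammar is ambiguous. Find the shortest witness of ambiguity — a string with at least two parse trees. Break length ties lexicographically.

length 1: no string has ≥2 trees
length 3: v and v has 2 parse trees

Two derivations of v and v:
  Y ⇒ K ⇒ K and H ⇒ H and H ⇒ v and H ⇒ v and v
  Y ⇒ K ⇒ H ⇒ H and v ⇒ v and v

v and v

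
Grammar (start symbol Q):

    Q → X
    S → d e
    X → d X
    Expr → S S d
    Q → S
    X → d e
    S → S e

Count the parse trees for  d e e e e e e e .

1

Parse trees for d e e e e e e e:
  [Q [S [S [S [S [S [S [S d e] e] e] e] e] e] e]]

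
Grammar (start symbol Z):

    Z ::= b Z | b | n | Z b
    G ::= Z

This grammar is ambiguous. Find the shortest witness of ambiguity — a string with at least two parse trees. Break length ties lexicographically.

length 1: no string has ≥2 trees
length 2: b b has 2 parse trees

Two derivations of b b:
  Z ⇒ b Z ⇒ b b
  Z ⇒ Z b ⇒ b b

b b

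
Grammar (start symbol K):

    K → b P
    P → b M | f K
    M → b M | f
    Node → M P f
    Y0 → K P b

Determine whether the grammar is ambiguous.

Unambiguous

Only K, P, M are reachable from K; ignoring the rest: The reachable rules are right-linear with at most one rule per (nonterminal, next-terminal) pair. Each input token forces the next rule, so parsing is deterministic.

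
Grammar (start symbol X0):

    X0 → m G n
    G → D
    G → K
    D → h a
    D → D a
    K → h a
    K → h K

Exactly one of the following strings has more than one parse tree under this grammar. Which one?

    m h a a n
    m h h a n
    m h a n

m h a a n: 1 tree
m h h a n: 1 tree
m h a n: 2 trees

m h a n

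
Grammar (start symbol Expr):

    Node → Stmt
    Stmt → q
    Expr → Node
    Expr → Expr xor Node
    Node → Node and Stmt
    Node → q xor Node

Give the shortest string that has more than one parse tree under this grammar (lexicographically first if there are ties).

length 1: no string has ≥2 trees
length 3: q xor q has 2 parse trees

Two derivations of q xor q:
  Expr ⇒ Node ⇒ q xor Node ⇒ q xor Stmt ⇒ q xor q
  Expr ⇒ Expr xor Node ⇒ Node xor Node ⇒ Stmt xor Node ⇒ q xor Node ⇒ q xor Stmt ⇒ q xor q

q xor q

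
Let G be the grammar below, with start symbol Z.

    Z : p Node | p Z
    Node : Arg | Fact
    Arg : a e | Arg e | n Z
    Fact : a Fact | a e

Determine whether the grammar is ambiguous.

Ambiguous

Witness: p a e

Derivation 1: Z ⇒ p Node ⇒ p Arg ⇒ p a e
Derivation 2: Z ⇒ p Node ⇒ p Fact ⇒ p a e

Two distinct leftmost derivations for the same string.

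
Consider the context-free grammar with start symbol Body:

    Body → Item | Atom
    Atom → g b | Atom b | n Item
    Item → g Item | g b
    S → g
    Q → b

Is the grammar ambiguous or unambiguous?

Ambiguous

Witness: g b

Derivation 1: Body ⇒ Item ⇒ g b
Derivation 2: Body ⇒ Atom ⇒ g b

Two distinct leftmost derivations for the same string.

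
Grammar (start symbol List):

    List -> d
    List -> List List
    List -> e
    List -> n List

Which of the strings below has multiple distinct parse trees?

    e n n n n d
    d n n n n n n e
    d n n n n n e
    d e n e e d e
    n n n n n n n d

d e n e e d e

e n n n n d: 1 tree
d n n n n n n e: 1 tree
d n n n n n e: 1 tree
d e n e e d e: 76 trees
n n n n n n n d: 1 tree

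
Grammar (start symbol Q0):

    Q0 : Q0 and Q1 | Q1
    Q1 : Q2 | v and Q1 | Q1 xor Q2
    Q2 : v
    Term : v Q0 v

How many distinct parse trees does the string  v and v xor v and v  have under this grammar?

Parse trees for v and v xor v and v:
  [Q0 [Q0 [Q0 [Q1 [Q2 v]]] and [Q1 [Q1 [Q2 v]] xor [Q2 v]]] and [Q1 [Q2 v]]]
  [Q0 [Q0 [Q1 v and [Q1 [Q1 [Q2 v]] xor [Q2 v]]]] and [Q1 [Q2 v]]]
  [Q0 [Q0 [Q1 [Q1 v and [Q1 [Q2 v]]] xor [Q2 v]]] and [Q1 [Q2 v]]]

3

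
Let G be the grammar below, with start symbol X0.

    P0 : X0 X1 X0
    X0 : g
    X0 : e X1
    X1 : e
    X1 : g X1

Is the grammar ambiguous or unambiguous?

Unambiguous

Only X0, X1 are reachable from X0; ignoring the rest: The reachable rules are right-linear with at most one rule per (nonterminal, next-terminal) pair. Each input token forces the next rule, so parsing is deterministic.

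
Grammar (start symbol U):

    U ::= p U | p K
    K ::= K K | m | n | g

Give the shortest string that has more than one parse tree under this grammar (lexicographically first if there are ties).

length 2: no string has ≥2 trees
length 3: no string has ≥2 trees
length 4: p g g g has 2 parse trees

Two derivations of p g g g:
  U ⇒ p K ⇒ p K K ⇒ p K K K ⇒ p g K K ⇒ p g g K ⇒ p g g g
  U ⇒ p K ⇒ p K K ⇒ p g K ⇒ p g K K ⇒ p g g K ⇒ p g g g

p g g g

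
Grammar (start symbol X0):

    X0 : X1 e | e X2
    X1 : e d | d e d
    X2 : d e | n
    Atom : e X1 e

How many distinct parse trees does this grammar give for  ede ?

Parse trees for ede:
  [X0 [X1 e d] e]
  [X0 e [X2 d e]]

2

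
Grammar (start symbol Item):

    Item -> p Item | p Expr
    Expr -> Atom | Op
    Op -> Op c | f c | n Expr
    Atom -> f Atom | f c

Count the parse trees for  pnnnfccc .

Parse trees for pnnnfccc (showing first 6 of 16):
  [Item p [Expr [Op [Op [Op n [Expr [Op n [Expr [Op n [Expr [Atom f c]]]]]]] c] c]]]
  [Item p [Expr [Op [Op [Op n [Expr [Op n [Expr [Op n [Expr [Op f c]]]]]]] c] c]]]
  [Item p [Expr [Op [Op n [Expr [Op [Op n [Expr [Op n [Expr [Atom f c]]]]] c]]] c]]]
  [Item p [Expr [Op [Op n [Expr [Op [Op n [Expr [Op n [Expr [Op f c]]]]] c]]] c]]]
  [Item p [Expr [Op [Op n [Expr [Op n [Expr [Op [Op n [Expr [Atom f c]]] c]]]]] c]]]
  [Item p [Expr [Op [Op n [Expr [Op n [Expr [Op [Op n [Expr [Op f c]]] c]]]]] c]]]

16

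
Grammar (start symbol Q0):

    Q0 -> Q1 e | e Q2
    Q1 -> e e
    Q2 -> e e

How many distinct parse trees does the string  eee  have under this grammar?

2

Parse trees for eee:
  [Q0 [Q1 e e] e]
  [Q0 e [Q2 e e]]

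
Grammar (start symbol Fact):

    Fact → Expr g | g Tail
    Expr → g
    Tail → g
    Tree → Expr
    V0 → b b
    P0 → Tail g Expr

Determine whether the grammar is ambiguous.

Witness: g g

Derivation 1: Fact ⇒ Expr g ⇒ g g
Derivation 2: Fact ⇒ g Tail ⇒ g g

Two distinct leftmost derivations for the same string.

Ambiguous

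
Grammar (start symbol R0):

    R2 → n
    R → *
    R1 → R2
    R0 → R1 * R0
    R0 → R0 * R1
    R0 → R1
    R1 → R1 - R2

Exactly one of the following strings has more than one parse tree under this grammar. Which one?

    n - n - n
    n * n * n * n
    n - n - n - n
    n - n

n - n - n: 1 tree
n * n * n * n: 8 trees
n - n - n - n: 1 tree
n - n: 1 tree

n * n * n * n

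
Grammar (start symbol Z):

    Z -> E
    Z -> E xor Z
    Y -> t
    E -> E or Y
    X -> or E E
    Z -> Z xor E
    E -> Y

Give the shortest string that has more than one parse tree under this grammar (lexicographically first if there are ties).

length 1: no string has ≥2 trees
length 3: t xor t has 2 parse trees

Two derivations of t xor t:
  Z ⇒ E xor Z ⇒ Y xor Z ⇒ t xor Z ⇒ t xor E ⇒ t xor Y ⇒ t xor t
  Z ⇒ Z xor E ⇒ E xor E ⇒ Y xor E ⇒ t xor E ⇒ t xor Y ⇒ t xor t

t xor t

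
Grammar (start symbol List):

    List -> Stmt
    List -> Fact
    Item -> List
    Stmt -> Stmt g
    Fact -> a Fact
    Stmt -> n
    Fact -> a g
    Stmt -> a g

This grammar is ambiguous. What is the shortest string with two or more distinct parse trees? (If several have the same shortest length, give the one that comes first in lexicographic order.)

a g

length 1: no string has ≥2 trees
length 2: a g has 2 parse trees

Two derivations of a g:
  List ⇒ Stmt ⇒ a g
  List ⇒ Fact ⇒ a g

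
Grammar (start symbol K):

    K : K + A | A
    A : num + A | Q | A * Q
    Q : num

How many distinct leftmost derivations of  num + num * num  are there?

Parse trees for num + num * num:
  [K [K [A [Q num]]] + [A [A [Q num]] * [Q num]]]
  [K [A num + [A [A [Q num]] * [Q num]]]]
  [K [A [A num + [A [Q num]]] * [Q num]]]

3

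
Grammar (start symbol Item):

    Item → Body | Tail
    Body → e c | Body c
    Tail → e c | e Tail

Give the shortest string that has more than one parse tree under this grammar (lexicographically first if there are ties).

length 2: e c has 2 parse trees

Two derivations of e c:
  Item ⇒ Body ⇒ e c
  Item ⇒ Tail ⇒ e c

e c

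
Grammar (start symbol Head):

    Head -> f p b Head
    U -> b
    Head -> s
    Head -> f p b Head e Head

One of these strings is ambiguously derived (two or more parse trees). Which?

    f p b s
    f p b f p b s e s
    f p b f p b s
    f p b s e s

f p b f p b s e s

f p b s: 1 tree
f p b f p b s e s: 2 trees
f p b f p b s: 1 tree
f p b s e s: 1 tree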